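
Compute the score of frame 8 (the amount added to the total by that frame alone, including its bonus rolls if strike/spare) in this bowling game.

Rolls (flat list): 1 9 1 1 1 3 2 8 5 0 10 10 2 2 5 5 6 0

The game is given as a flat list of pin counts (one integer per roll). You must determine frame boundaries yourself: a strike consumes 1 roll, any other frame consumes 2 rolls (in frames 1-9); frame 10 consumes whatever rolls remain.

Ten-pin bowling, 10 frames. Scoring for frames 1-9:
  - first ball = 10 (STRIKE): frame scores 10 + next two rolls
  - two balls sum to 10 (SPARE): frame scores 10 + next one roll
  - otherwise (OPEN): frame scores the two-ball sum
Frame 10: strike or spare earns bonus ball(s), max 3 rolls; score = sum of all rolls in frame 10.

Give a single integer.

Answer: 4

Derivation:
Frame 1: SPARE (1+9=10). 10 + next roll (1) = 11. Cumulative: 11
Frame 2: OPEN (1+1=2). Cumulative: 13
Frame 3: OPEN (1+3=4). Cumulative: 17
Frame 4: SPARE (2+8=10). 10 + next roll (5) = 15. Cumulative: 32
Frame 5: OPEN (5+0=5). Cumulative: 37
Frame 6: STRIKE. 10 + next two rolls (10+2) = 22. Cumulative: 59
Frame 7: STRIKE. 10 + next two rolls (2+2) = 14. Cumulative: 73
Frame 8: OPEN (2+2=4). Cumulative: 77
Frame 9: SPARE (5+5=10). 10 + next roll (6) = 16. Cumulative: 93
Frame 10: OPEN. Sum of all frame-10 rolls (6+0) = 6. Cumulative: 99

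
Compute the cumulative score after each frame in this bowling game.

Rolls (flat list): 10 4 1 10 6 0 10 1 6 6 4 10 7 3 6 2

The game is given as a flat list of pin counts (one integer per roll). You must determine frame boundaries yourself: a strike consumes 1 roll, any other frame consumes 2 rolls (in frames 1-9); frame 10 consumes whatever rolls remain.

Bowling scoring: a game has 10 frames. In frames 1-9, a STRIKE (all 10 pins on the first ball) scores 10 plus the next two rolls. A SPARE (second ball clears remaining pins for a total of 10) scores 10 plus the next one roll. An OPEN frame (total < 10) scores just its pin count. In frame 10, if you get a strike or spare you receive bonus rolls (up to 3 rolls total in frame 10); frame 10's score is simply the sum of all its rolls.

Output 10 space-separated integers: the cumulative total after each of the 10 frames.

Frame 1: STRIKE. 10 + next two rolls (4+1) = 15. Cumulative: 15
Frame 2: OPEN (4+1=5). Cumulative: 20
Frame 3: STRIKE. 10 + next two rolls (6+0) = 16. Cumulative: 36
Frame 4: OPEN (6+0=6). Cumulative: 42
Frame 5: STRIKE. 10 + next two rolls (1+6) = 17. Cumulative: 59
Frame 6: OPEN (1+6=7). Cumulative: 66
Frame 7: SPARE (6+4=10). 10 + next roll (10) = 20. Cumulative: 86
Frame 8: STRIKE. 10 + next two rolls (7+3) = 20. Cumulative: 106
Frame 9: SPARE (7+3=10). 10 + next roll (6) = 16. Cumulative: 122
Frame 10: OPEN. Sum of all frame-10 rolls (6+2) = 8. Cumulative: 130

Answer: 15 20 36 42 59 66 86 106 122 130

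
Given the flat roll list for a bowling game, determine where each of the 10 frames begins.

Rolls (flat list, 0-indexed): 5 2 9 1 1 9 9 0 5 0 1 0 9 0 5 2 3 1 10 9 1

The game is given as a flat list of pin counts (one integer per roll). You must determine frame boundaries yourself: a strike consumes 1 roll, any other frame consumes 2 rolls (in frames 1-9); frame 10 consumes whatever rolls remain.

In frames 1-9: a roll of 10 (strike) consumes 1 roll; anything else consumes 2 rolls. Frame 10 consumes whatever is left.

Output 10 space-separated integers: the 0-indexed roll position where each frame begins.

Frame 1 starts at roll index 0: rolls=5,2 (sum=7), consumes 2 rolls
Frame 2 starts at roll index 2: rolls=9,1 (sum=10), consumes 2 rolls
Frame 3 starts at roll index 4: rolls=1,9 (sum=10), consumes 2 rolls
Frame 4 starts at roll index 6: rolls=9,0 (sum=9), consumes 2 rolls
Frame 5 starts at roll index 8: rolls=5,0 (sum=5), consumes 2 rolls
Frame 6 starts at roll index 10: rolls=1,0 (sum=1), consumes 2 rolls
Frame 7 starts at roll index 12: rolls=9,0 (sum=9), consumes 2 rolls
Frame 8 starts at roll index 14: rolls=5,2 (sum=7), consumes 2 rolls
Frame 9 starts at roll index 16: rolls=3,1 (sum=4), consumes 2 rolls
Frame 10 starts at roll index 18: 3 remaining rolls

Answer: 0 2 4 6 8 10 12 14 16 18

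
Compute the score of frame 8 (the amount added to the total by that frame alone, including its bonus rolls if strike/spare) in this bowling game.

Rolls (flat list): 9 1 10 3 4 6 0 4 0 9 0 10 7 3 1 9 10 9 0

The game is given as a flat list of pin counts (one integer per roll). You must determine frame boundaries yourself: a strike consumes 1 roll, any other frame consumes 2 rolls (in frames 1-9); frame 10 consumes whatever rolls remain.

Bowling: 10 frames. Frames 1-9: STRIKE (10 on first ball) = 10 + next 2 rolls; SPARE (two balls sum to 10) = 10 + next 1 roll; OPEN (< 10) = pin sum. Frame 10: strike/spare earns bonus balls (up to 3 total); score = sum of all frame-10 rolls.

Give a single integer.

Frame 1: SPARE (9+1=10). 10 + next roll (10) = 20. Cumulative: 20
Frame 2: STRIKE. 10 + next two rolls (3+4) = 17. Cumulative: 37
Frame 3: OPEN (3+4=7). Cumulative: 44
Frame 4: OPEN (6+0=6). Cumulative: 50
Frame 5: OPEN (4+0=4). Cumulative: 54
Frame 6: OPEN (9+0=9). Cumulative: 63
Frame 7: STRIKE. 10 + next two rolls (7+3) = 20. Cumulative: 83
Frame 8: SPARE (7+3=10). 10 + next roll (1) = 11. Cumulative: 94
Frame 9: SPARE (1+9=10). 10 + next roll (10) = 20. Cumulative: 114
Frame 10: STRIKE. Sum of all frame-10 rolls (10+9+0) = 19. Cumulative: 133

Answer: 11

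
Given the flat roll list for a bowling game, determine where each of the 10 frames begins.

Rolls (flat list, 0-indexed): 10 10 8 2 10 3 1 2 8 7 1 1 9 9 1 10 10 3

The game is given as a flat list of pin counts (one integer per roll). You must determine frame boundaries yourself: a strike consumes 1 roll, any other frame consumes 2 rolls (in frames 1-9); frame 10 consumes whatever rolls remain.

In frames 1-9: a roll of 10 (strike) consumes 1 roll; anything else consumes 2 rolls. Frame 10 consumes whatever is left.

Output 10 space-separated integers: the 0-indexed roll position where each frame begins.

Answer: 0 1 2 4 5 7 9 11 13 15

Derivation:
Frame 1 starts at roll index 0: roll=10 (strike), consumes 1 roll
Frame 2 starts at roll index 1: roll=10 (strike), consumes 1 roll
Frame 3 starts at roll index 2: rolls=8,2 (sum=10), consumes 2 rolls
Frame 4 starts at roll index 4: roll=10 (strike), consumes 1 roll
Frame 5 starts at roll index 5: rolls=3,1 (sum=4), consumes 2 rolls
Frame 6 starts at roll index 7: rolls=2,8 (sum=10), consumes 2 rolls
Frame 7 starts at roll index 9: rolls=7,1 (sum=8), consumes 2 rolls
Frame 8 starts at roll index 11: rolls=1,9 (sum=10), consumes 2 rolls
Frame 9 starts at roll index 13: rolls=9,1 (sum=10), consumes 2 rolls
Frame 10 starts at roll index 15: 3 remaining rolls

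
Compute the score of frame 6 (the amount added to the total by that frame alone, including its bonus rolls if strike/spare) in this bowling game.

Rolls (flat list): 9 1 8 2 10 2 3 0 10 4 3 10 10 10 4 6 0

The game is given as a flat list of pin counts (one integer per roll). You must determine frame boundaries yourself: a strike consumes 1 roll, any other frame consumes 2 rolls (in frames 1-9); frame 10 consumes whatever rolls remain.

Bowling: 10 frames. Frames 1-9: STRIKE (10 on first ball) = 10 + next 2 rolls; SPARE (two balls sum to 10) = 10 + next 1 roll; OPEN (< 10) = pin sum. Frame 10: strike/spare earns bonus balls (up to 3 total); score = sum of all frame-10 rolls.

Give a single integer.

Answer: 7

Derivation:
Frame 1: SPARE (9+1=10). 10 + next roll (8) = 18. Cumulative: 18
Frame 2: SPARE (8+2=10). 10 + next roll (10) = 20. Cumulative: 38
Frame 3: STRIKE. 10 + next two rolls (2+3) = 15. Cumulative: 53
Frame 4: OPEN (2+3=5). Cumulative: 58
Frame 5: SPARE (0+10=10). 10 + next roll (4) = 14. Cumulative: 72
Frame 6: OPEN (4+3=7). Cumulative: 79
Frame 7: STRIKE. 10 + next two rolls (10+10) = 30. Cumulative: 109
Frame 8: STRIKE. 10 + next two rolls (10+4) = 24. Cumulative: 133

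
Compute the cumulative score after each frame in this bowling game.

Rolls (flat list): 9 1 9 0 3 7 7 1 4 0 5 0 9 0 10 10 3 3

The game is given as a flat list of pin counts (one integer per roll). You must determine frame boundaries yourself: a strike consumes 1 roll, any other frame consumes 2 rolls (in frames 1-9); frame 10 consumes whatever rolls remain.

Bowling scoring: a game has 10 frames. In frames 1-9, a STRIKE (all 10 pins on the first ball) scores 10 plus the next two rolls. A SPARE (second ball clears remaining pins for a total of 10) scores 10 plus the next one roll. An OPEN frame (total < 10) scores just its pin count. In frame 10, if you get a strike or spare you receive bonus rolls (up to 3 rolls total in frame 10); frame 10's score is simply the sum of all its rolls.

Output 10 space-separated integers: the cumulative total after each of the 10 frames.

Answer: 19 28 45 53 57 62 71 94 110 116

Derivation:
Frame 1: SPARE (9+1=10). 10 + next roll (9) = 19. Cumulative: 19
Frame 2: OPEN (9+0=9). Cumulative: 28
Frame 3: SPARE (3+7=10). 10 + next roll (7) = 17. Cumulative: 45
Frame 4: OPEN (7+1=8). Cumulative: 53
Frame 5: OPEN (4+0=4). Cumulative: 57
Frame 6: OPEN (5+0=5). Cumulative: 62
Frame 7: OPEN (9+0=9). Cumulative: 71
Frame 8: STRIKE. 10 + next two rolls (10+3) = 23. Cumulative: 94
Frame 9: STRIKE. 10 + next two rolls (3+3) = 16. Cumulative: 110
Frame 10: OPEN. Sum of all frame-10 rolls (3+3) = 6. Cumulative: 116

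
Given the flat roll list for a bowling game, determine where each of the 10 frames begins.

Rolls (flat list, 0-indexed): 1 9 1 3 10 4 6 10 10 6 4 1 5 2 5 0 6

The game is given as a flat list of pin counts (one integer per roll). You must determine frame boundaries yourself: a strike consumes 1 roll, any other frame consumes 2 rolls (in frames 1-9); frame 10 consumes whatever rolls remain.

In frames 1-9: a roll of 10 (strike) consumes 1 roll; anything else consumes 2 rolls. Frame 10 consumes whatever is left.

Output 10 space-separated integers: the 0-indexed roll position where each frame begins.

Answer: 0 2 4 5 7 8 9 11 13 15

Derivation:
Frame 1 starts at roll index 0: rolls=1,9 (sum=10), consumes 2 rolls
Frame 2 starts at roll index 2: rolls=1,3 (sum=4), consumes 2 rolls
Frame 3 starts at roll index 4: roll=10 (strike), consumes 1 roll
Frame 4 starts at roll index 5: rolls=4,6 (sum=10), consumes 2 rolls
Frame 5 starts at roll index 7: roll=10 (strike), consumes 1 roll
Frame 6 starts at roll index 8: roll=10 (strike), consumes 1 roll
Frame 7 starts at roll index 9: rolls=6,4 (sum=10), consumes 2 rolls
Frame 8 starts at roll index 11: rolls=1,5 (sum=6), consumes 2 rolls
Frame 9 starts at roll index 13: rolls=2,5 (sum=7), consumes 2 rolls
Frame 10 starts at roll index 15: 2 remaining rolls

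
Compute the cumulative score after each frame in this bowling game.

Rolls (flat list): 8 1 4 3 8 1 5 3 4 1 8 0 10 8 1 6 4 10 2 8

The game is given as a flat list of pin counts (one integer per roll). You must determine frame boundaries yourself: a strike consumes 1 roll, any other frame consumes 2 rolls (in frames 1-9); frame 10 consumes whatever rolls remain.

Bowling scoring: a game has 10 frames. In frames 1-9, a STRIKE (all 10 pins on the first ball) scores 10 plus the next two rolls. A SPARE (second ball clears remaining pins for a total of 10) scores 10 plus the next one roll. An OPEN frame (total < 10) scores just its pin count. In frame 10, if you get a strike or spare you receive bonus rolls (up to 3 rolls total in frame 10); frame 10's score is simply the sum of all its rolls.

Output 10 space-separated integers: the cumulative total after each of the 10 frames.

Frame 1: OPEN (8+1=9). Cumulative: 9
Frame 2: OPEN (4+3=7). Cumulative: 16
Frame 3: OPEN (8+1=9). Cumulative: 25
Frame 4: OPEN (5+3=8). Cumulative: 33
Frame 5: OPEN (4+1=5). Cumulative: 38
Frame 6: OPEN (8+0=8). Cumulative: 46
Frame 7: STRIKE. 10 + next two rolls (8+1) = 19. Cumulative: 65
Frame 8: OPEN (8+1=9). Cumulative: 74
Frame 9: SPARE (6+4=10). 10 + next roll (10) = 20. Cumulative: 94
Frame 10: STRIKE. Sum of all frame-10 rolls (10+2+8) = 20. Cumulative: 114

Answer: 9 16 25 33 38 46 65 74 94 114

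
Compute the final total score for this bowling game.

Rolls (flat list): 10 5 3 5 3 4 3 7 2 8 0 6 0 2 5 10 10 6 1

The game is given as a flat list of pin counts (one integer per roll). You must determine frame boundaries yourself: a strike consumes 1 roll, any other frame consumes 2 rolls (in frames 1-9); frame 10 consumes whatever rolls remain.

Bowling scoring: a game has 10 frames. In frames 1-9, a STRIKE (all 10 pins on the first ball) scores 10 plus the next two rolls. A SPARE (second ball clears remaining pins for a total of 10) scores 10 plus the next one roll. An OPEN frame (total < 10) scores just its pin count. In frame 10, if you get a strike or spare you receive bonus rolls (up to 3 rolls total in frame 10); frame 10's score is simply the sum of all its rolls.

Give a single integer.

Answer: 114

Derivation:
Frame 1: STRIKE. 10 + next two rolls (5+3) = 18. Cumulative: 18
Frame 2: OPEN (5+3=8). Cumulative: 26
Frame 3: OPEN (5+3=8). Cumulative: 34
Frame 4: OPEN (4+3=7). Cumulative: 41
Frame 5: OPEN (7+2=9). Cumulative: 50
Frame 6: OPEN (8+0=8). Cumulative: 58
Frame 7: OPEN (6+0=6). Cumulative: 64
Frame 8: OPEN (2+5=7). Cumulative: 71
Frame 9: STRIKE. 10 + next two rolls (10+6) = 26. Cumulative: 97
Frame 10: STRIKE. Sum of all frame-10 rolls (10+6+1) = 17. Cumulative: 114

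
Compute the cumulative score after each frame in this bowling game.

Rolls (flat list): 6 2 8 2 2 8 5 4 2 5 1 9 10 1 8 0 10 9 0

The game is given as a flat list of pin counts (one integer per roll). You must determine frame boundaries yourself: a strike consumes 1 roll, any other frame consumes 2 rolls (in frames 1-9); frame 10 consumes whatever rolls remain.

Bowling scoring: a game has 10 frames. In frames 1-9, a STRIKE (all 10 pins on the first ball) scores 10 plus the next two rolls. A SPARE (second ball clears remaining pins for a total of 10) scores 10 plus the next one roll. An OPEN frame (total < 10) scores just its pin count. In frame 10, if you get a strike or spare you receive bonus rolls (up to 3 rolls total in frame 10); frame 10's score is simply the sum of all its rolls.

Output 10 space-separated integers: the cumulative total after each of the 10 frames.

Frame 1: OPEN (6+2=8). Cumulative: 8
Frame 2: SPARE (8+2=10). 10 + next roll (2) = 12. Cumulative: 20
Frame 3: SPARE (2+8=10). 10 + next roll (5) = 15. Cumulative: 35
Frame 4: OPEN (5+4=9). Cumulative: 44
Frame 5: OPEN (2+5=7). Cumulative: 51
Frame 6: SPARE (1+9=10). 10 + next roll (10) = 20. Cumulative: 71
Frame 7: STRIKE. 10 + next two rolls (1+8) = 19. Cumulative: 90
Frame 8: OPEN (1+8=9). Cumulative: 99
Frame 9: SPARE (0+10=10). 10 + next roll (9) = 19. Cumulative: 118
Frame 10: OPEN. Sum of all frame-10 rolls (9+0) = 9. Cumulative: 127

Answer: 8 20 35 44 51 71 90 99 118 127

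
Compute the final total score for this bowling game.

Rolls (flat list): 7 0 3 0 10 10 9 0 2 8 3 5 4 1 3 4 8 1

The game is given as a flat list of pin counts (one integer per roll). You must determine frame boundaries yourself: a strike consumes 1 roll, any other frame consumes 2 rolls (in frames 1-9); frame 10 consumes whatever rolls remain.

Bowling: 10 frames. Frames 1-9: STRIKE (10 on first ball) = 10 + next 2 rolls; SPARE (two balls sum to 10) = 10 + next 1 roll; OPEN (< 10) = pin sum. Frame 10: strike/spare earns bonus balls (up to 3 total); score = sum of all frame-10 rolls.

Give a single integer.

Frame 1: OPEN (7+0=7). Cumulative: 7
Frame 2: OPEN (3+0=3). Cumulative: 10
Frame 3: STRIKE. 10 + next two rolls (10+9) = 29. Cumulative: 39
Frame 4: STRIKE. 10 + next two rolls (9+0) = 19. Cumulative: 58
Frame 5: OPEN (9+0=9). Cumulative: 67
Frame 6: SPARE (2+8=10). 10 + next roll (3) = 13. Cumulative: 80
Frame 7: OPEN (3+5=8). Cumulative: 88
Frame 8: OPEN (4+1=5). Cumulative: 93
Frame 9: OPEN (3+4=7). Cumulative: 100
Frame 10: OPEN. Sum of all frame-10 rolls (8+1) = 9. Cumulative: 109

Answer: 109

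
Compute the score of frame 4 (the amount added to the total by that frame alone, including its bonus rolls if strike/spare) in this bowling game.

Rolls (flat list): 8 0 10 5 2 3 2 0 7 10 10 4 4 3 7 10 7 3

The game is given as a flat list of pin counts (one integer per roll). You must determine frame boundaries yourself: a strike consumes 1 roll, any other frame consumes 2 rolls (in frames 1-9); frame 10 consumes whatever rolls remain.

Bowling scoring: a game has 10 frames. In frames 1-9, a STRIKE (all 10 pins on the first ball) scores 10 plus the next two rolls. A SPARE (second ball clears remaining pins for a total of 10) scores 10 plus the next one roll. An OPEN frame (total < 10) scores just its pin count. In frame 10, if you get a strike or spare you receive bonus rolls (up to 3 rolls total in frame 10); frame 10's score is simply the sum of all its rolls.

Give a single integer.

Frame 1: OPEN (8+0=8). Cumulative: 8
Frame 2: STRIKE. 10 + next two rolls (5+2) = 17. Cumulative: 25
Frame 3: OPEN (5+2=7). Cumulative: 32
Frame 4: OPEN (3+2=5). Cumulative: 37
Frame 5: OPEN (0+7=7). Cumulative: 44
Frame 6: STRIKE. 10 + next two rolls (10+4) = 24. Cumulative: 68

Answer: 5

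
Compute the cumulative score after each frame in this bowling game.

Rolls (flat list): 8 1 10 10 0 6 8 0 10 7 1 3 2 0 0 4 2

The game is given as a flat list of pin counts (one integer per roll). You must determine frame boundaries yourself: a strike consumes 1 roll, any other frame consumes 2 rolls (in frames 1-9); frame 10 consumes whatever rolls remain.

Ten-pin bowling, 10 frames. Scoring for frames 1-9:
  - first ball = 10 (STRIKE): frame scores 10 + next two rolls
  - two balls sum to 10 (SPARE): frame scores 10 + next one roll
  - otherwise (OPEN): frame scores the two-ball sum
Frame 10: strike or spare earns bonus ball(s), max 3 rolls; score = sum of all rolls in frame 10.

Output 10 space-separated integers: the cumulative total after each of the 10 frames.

Frame 1: OPEN (8+1=9). Cumulative: 9
Frame 2: STRIKE. 10 + next two rolls (10+0) = 20. Cumulative: 29
Frame 3: STRIKE. 10 + next two rolls (0+6) = 16. Cumulative: 45
Frame 4: OPEN (0+6=6). Cumulative: 51
Frame 5: OPEN (8+0=8). Cumulative: 59
Frame 6: STRIKE. 10 + next two rolls (7+1) = 18. Cumulative: 77
Frame 7: OPEN (7+1=8). Cumulative: 85
Frame 8: OPEN (3+2=5). Cumulative: 90
Frame 9: OPEN (0+0=0). Cumulative: 90
Frame 10: OPEN. Sum of all frame-10 rolls (4+2) = 6. Cumulative: 96

Answer: 9 29 45 51 59 77 85 90 90 96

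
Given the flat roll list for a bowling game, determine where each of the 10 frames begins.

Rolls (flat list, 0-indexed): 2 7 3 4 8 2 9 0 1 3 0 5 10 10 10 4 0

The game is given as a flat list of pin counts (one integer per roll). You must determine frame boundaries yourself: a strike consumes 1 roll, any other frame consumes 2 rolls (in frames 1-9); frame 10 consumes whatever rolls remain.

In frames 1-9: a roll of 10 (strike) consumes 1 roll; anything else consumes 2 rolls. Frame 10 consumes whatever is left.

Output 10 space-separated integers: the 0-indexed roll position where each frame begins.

Answer: 0 2 4 6 8 10 12 13 14 15

Derivation:
Frame 1 starts at roll index 0: rolls=2,7 (sum=9), consumes 2 rolls
Frame 2 starts at roll index 2: rolls=3,4 (sum=7), consumes 2 rolls
Frame 3 starts at roll index 4: rolls=8,2 (sum=10), consumes 2 rolls
Frame 4 starts at roll index 6: rolls=9,0 (sum=9), consumes 2 rolls
Frame 5 starts at roll index 8: rolls=1,3 (sum=4), consumes 2 rolls
Frame 6 starts at roll index 10: rolls=0,5 (sum=5), consumes 2 rolls
Frame 7 starts at roll index 12: roll=10 (strike), consumes 1 roll
Frame 8 starts at roll index 13: roll=10 (strike), consumes 1 roll
Frame 9 starts at roll index 14: roll=10 (strike), consumes 1 roll
Frame 10 starts at roll index 15: 2 remaining rolls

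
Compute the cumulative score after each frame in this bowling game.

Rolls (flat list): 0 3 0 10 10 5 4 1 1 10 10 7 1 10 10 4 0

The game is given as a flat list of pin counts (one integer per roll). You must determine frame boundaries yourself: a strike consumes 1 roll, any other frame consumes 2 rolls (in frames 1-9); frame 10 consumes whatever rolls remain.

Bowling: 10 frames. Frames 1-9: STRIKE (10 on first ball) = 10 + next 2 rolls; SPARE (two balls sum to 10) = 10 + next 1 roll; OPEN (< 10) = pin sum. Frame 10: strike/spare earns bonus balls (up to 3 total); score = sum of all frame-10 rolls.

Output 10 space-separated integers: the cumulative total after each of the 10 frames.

Frame 1: OPEN (0+3=3). Cumulative: 3
Frame 2: SPARE (0+10=10). 10 + next roll (10) = 20. Cumulative: 23
Frame 3: STRIKE. 10 + next two rolls (5+4) = 19. Cumulative: 42
Frame 4: OPEN (5+4=9). Cumulative: 51
Frame 5: OPEN (1+1=2). Cumulative: 53
Frame 6: STRIKE. 10 + next two rolls (10+7) = 27. Cumulative: 80
Frame 7: STRIKE. 10 + next two rolls (7+1) = 18. Cumulative: 98
Frame 8: OPEN (7+1=8). Cumulative: 106
Frame 9: STRIKE. 10 + next two rolls (10+4) = 24. Cumulative: 130
Frame 10: STRIKE. Sum of all frame-10 rolls (10+4+0) = 14. Cumulative: 144

Answer: 3 23 42 51 53 80 98 106 130 144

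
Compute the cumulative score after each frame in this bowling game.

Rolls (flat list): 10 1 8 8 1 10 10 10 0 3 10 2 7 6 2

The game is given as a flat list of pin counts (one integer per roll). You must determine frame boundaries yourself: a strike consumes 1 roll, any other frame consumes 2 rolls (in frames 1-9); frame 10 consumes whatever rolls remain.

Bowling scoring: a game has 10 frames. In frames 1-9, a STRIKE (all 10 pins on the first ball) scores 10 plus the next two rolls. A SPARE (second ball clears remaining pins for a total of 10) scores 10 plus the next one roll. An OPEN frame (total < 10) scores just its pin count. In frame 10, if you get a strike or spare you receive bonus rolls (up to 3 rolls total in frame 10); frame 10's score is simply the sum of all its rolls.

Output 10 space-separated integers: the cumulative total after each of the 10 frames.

Answer: 19 28 37 67 87 100 103 122 131 139

Derivation:
Frame 1: STRIKE. 10 + next two rolls (1+8) = 19. Cumulative: 19
Frame 2: OPEN (1+8=9). Cumulative: 28
Frame 3: OPEN (8+1=9). Cumulative: 37
Frame 4: STRIKE. 10 + next two rolls (10+10) = 30. Cumulative: 67
Frame 5: STRIKE. 10 + next two rolls (10+0) = 20. Cumulative: 87
Frame 6: STRIKE. 10 + next two rolls (0+3) = 13. Cumulative: 100
Frame 7: OPEN (0+3=3). Cumulative: 103
Frame 8: STRIKE. 10 + next two rolls (2+7) = 19. Cumulative: 122
Frame 9: OPEN (2+7=9). Cumulative: 131
Frame 10: OPEN. Sum of all frame-10 rolls (6+2) = 8. Cumulative: 139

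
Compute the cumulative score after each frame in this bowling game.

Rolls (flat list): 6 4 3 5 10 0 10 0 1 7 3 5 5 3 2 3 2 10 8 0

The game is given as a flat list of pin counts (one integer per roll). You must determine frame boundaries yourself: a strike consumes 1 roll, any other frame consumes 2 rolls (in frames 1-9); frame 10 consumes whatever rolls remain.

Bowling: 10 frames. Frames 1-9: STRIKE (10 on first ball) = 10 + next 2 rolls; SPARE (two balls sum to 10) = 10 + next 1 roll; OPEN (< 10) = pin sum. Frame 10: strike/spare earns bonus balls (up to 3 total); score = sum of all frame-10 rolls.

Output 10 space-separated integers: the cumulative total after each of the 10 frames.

Answer: 13 21 41 51 52 67 80 85 90 108

Derivation:
Frame 1: SPARE (6+4=10). 10 + next roll (3) = 13. Cumulative: 13
Frame 2: OPEN (3+5=8). Cumulative: 21
Frame 3: STRIKE. 10 + next two rolls (0+10) = 20. Cumulative: 41
Frame 4: SPARE (0+10=10). 10 + next roll (0) = 10. Cumulative: 51
Frame 5: OPEN (0+1=1). Cumulative: 52
Frame 6: SPARE (7+3=10). 10 + next roll (5) = 15. Cumulative: 67
Frame 7: SPARE (5+5=10). 10 + next roll (3) = 13. Cumulative: 80
Frame 8: OPEN (3+2=5). Cumulative: 85
Frame 9: OPEN (3+2=5). Cumulative: 90
Frame 10: STRIKE. Sum of all frame-10 rolls (10+8+0) = 18. Cumulative: 108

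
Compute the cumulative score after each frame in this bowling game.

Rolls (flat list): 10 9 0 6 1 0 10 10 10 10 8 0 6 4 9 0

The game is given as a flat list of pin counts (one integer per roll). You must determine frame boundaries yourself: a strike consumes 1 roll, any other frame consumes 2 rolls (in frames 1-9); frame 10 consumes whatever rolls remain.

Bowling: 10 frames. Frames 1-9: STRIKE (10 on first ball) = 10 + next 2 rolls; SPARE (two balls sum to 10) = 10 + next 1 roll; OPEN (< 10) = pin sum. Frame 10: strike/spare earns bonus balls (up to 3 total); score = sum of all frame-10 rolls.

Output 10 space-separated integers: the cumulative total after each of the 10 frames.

Frame 1: STRIKE. 10 + next two rolls (9+0) = 19. Cumulative: 19
Frame 2: OPEN (9+0=9). Cumulative: 28
Frame 3: OPEN (6+1=7). Cumulative: 35
Frame 4: SPARE (0+10=10). 10 + next roll (10) = 20. Cumulative: 55
Frame 5: STRIKE. 10 + next two rolls (10+10) = 30. Cumulative: 85
Frame 6: STRIKE. 10 + next two rolls (10+8) = 28. Cumulative: 113
Frame 7: STRIKE. 10 + next two rolls (8+0) = 18. Cumulative: 131
Frame 8: OPEN (8+0=8). Cumulative: 139
Frame 9: SPARE (6+4=10). 10 + next roll (9) = 19. Cumulative: 158
Frame 10: OPEN. Sum of all frame-10 rolls (9+0) = 9. Cumulative: 167

Answer: 19 28 35 55 85 113 131 139 158 167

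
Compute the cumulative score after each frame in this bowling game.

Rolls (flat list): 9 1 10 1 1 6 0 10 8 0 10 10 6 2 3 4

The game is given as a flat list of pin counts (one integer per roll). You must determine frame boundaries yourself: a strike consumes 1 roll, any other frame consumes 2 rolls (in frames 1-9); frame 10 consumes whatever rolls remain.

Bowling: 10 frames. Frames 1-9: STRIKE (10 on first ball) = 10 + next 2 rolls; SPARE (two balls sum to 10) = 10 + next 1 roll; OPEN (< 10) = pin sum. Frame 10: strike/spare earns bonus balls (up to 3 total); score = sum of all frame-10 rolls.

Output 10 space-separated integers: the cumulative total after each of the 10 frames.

Frame 1: SPARE (9+1=10). 10 + next roll (10) = 20. Cumulative: 20
Frame 2: STRIKE. 10 + next two rolls (1+1) = 12. Cumulative: 32
Frame 3: OPEN (1+1=2). Cumulative: 34
Frame 4: OPEN (6+0=6). Cumulative: 40
Frame 5: STRIKE. 10 + next two rolls (8+0) = 18. Cumulative: 58
Frame 6: OPEN (8+0=8). Cumulative: 66
Frame 7: STRIKE. 10 + next two rolls (10+6) = 26. Cumulative: 92
Frame 8: STRIKE. 10 + next two rolls (6+2) = 18. Cumulative: 110
Frame 9: OPEN (6+2=8). Cumulative: 118
Frame 10: OPEN. Sum of all frame-10 rolls (3+4) = 7. Cumulative: 125

Answer: 20 32 34 40 58 66 92 110 118 125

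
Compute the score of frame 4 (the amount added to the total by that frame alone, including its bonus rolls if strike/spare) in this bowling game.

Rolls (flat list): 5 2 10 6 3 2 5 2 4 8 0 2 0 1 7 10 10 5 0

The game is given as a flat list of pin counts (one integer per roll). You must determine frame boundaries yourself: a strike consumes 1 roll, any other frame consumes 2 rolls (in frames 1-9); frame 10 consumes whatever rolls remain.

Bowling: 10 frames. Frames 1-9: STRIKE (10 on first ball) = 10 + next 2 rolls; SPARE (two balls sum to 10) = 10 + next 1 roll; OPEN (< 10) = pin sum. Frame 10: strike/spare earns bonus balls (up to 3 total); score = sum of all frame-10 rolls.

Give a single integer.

Answer: 7

Derivation:
Frame 1: OPEN (5+2=7). Cumulative: 7
Frame 2: STRIKE. 10 + next two rolls (6+3) = 19. Cumulative: 26
Frame 3: OPEN (6+3=9). Cumulative: 35
Frame 4: OPEN (2+5=7). Cumulative: 42
Frame 5: OPEN (2+4=6). Cumulative: 48
Frame 6: OPEN (8+0=8). Cumulative: 56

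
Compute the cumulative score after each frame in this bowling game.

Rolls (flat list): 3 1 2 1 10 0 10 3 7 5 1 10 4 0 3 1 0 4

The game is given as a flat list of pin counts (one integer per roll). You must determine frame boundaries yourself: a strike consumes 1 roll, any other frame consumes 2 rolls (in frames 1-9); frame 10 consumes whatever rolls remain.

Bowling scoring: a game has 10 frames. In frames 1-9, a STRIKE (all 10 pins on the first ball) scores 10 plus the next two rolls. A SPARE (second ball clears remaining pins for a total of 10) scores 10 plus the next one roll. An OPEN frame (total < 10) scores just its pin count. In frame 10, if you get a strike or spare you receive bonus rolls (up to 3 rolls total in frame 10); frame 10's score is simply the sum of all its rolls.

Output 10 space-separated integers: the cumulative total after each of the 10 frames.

Frame 1: OPEN (3+1=4). Cumulative: 4
Frame 2: OPEN (2+1=3). Cumulative: 7
Frame 3: STRIKE. 10 + next two rolls (0+10) = 20. Cumulative: 27
Frame 4: SPARE (0+10=10). 10 + next roll (3) = 13. Cumulative: 40
Frame 5: SPARE (3+7=10). 10 + next roll (5) = 15. Cumulative: 55
Frame 6: OPEN (5+1=6). Cumulative: 61
Frame 7: STRIKE. 10 + next two rolls (4+0) = 14. Cumulative: 75
Frame 8: OPEN (4+0=4). Cumulative: 79
Frame 9: OPEN (3+1=4). Cumulative: 83
Frame 10: OPEN. Sum of all frame-10 rolls (0+4) = 4. Cumulative: 87

Answer: 4 7 27 40 55 61 75 79 83 87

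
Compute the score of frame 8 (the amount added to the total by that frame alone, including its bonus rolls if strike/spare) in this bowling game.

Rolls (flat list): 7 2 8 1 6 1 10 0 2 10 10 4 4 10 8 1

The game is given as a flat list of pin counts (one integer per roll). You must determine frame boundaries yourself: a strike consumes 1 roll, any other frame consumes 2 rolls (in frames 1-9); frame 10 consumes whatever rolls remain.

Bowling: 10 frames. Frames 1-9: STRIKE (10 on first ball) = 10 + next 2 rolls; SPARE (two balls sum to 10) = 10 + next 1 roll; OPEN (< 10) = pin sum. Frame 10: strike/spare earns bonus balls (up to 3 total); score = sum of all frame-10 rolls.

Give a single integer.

Answer: 8

Derivation:
Frame 1: OPEN (7+2=9). Cumulative: 9
Frame 2: OPEN (8+1=9). Cumulative: 18
Frame 3: OPEN (6+1=7). Cumulative: 25
Frame 4: STRIKE. 10 + next two rolls (0+2) = 12. Cumulative: 37
Frame 5: OPEN (0+2=2). Cumulative: 39
Frame 6: STRIKE. 10 + next two rolls (10+4) = 24. Cumulative: 63
Frame 7: STRIKE. 10 + next two rolls (4+4) = 18. Cumulative: 81
Frame 8: OPEN (4+4=8). Cumulative: 89
Frame 9: STRIKE. 10 + next two rolls (8+1) = 19. Cumulative: 108
Frame 10: OPEN. Sum of all frame-10 rolls (8+1) = 9. Cumulative: 117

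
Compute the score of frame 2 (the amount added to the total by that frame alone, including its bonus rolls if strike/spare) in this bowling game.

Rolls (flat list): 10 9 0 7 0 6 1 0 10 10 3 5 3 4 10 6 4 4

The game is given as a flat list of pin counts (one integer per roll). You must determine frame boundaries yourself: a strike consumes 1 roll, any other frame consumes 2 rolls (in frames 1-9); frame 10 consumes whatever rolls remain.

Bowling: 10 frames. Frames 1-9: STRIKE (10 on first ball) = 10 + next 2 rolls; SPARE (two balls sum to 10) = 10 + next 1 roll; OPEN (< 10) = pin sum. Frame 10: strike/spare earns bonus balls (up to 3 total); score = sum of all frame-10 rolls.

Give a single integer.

Frame 1: STRIKE. 10 + next two rolls (9+0) = 19. Cumulative: 19
Frame 2: OPEN (9+0=9). Cumulative: 28
Frame 3: OPEN (7+0=7). Cumulative: 35
Frame 4: OPEN (6+1=7). Cumulative: 42

Answer: 9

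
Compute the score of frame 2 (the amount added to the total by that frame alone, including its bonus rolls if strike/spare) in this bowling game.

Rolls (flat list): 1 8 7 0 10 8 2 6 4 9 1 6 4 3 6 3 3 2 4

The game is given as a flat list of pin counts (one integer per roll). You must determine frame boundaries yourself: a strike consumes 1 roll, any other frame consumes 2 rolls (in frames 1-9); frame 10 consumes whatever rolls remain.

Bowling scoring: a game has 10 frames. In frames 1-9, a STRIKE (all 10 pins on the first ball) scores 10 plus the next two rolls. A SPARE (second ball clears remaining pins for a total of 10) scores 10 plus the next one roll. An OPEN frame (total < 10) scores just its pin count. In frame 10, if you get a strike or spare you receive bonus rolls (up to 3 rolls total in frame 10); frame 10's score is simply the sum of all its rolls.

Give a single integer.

Answer: 7

Derivation:
Frame 1: OPEN (1+8=9). Cumulative: 9
Frame 2: OPEN (7+0=7). Cumulative: 16
Frame 3: STRIKE. 10 + next two rolls (8+2) = 20. Cumulative: 36
Frame 4: SPARE (8+2=10). 10 + next roll (6) = 16. Cumulative: 52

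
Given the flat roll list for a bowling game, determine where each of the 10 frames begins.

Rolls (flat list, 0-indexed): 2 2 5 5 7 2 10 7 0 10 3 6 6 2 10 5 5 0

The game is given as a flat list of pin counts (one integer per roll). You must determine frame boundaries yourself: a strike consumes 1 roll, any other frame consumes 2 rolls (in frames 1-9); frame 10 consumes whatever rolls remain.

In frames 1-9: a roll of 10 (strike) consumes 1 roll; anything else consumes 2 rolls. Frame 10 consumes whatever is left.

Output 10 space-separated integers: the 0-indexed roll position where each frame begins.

Answer: 0 2 4 6 7 9 10 12 14 15

Derivation:
Frame 1 starts at roll index 0: rolls=2,2 (sum=4), consumes 2 rolls
Frame 2 starts at roll index 2: rolls=5,5 (sum=10), consumes 2 rolls
Frame 3 starts at roll index 4: rolls=7,2 (sum=9), consumes 2 rolls
Frame 4 starts at roll index 6: roll=10 (strike), consumes 1 roll
Frame 5 starts at roll index 7: rolls=7,0 (sum=7), consumes 2 rolls
Frame 6 starts at roll index 9: roll=10 (strike), consumes 1 roll
Frame 7 starts at roll index 10: rolls=3,6 (sum=9), consumes 2 rolls
Frame 8 starts at roll index 12: rolls=6,2 (sum=8), consumes 2 rolls
Frame 9 starts at roll index 14: roll=10 (strike), consumes 1 roll
Frame 10 starts at roll index 15: 3 remaining rolls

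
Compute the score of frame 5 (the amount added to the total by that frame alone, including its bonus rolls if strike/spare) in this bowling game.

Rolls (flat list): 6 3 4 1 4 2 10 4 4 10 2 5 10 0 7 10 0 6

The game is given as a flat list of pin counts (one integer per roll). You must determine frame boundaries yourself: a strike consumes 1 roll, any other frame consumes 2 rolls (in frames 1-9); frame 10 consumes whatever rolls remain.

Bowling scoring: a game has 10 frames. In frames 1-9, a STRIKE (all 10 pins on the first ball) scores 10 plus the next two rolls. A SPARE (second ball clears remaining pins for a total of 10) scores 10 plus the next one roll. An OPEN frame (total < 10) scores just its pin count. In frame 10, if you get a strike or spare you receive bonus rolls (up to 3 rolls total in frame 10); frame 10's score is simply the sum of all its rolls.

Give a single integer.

Answer: 8

Derivation:
Frame 1: OPEN (6+3=9). Cumulative: 9
Frame 2: OPEN (4+1=5). Cumulative: 14
Frame 3: OPEN (4+2=6). Cumulative: 20
Frame 4: STRIKE. 10 + next two rolls (4+4) = 18. Cumulative: 38
Frame 5: OPEN (4+4=8). Cumulative: 46
Frame 6: STRIKE. 10 + next two rolls (2+5) = 17. Cumulative: 63
Frame 7: OPEN (2+5=7). Cumulative: 70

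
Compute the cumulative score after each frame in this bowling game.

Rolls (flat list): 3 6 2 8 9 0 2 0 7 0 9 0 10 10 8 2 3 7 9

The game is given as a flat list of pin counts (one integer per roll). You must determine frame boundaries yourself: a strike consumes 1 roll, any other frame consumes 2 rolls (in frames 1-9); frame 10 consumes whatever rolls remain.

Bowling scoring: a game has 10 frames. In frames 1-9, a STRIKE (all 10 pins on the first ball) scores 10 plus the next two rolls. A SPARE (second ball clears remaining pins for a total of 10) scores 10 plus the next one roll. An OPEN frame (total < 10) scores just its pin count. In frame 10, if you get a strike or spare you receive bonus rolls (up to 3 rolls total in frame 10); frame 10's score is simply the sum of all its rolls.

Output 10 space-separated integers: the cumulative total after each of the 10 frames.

Answer: 9 28 37 39 46 55 83 103 116 135

Derivation:
Frame 1: OPEN (3+6=9). Cumulative: 9
Frame 2: SPARE (2+8=10). 10 + next roll (9) = 19. Cumulative: 28
Frame 3: OPEN (9+0=9). Cumulative: 37
Frame 4: OPEN (2+0=2). Cumulative: 39
Frame 5: OPEN (7+0=7). Cumulative: 46
Frame 6: OPEN (9+0=9). Cumulative: 55
Frame 7: STRIKE. 10 + next two rolls (10+8) = 28. Cumulative: 83
Frame 8: STRIKE. 10 + next two rolls (8+2) = 20. Cumulative: 103
Frame 9: SPARE (8+2=10). 10 + next roll (3) = 13. Cumulative: 116
Frame 10: SPARE. Sum of all frame-10 rolls (3+7+9) = 19. Cumulative: 135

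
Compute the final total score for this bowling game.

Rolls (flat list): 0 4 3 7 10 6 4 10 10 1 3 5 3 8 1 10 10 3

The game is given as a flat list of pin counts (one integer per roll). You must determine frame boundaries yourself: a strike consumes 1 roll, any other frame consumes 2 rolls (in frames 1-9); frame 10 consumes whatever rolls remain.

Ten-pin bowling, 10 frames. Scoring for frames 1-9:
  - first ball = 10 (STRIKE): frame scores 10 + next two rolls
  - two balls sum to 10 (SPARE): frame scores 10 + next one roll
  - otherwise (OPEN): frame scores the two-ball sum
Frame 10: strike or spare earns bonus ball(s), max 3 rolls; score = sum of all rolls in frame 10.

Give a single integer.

Frame 1: OPEN (0+4=4). Cumulative: 4
Frame 2: SPARE (3+7=10). 10 + next roll (10) = 20. Cumulative: 24
Frame 3: STRIKE. 10 + next two rolls (6+4) = 20. Cumulative: 44
Frame 4: SPARE (6+4=10). 10 + next roll (10) = 20. Cumulative: 64
Frame 5: STRIKE. 10 + next two rolls (10+1) = 21. Cumulative: 85
Frame 6: STRIKE. 10 + next two rolls (1+3) = 14. Cumulative: 99
Frame 7: OPEN (1+3=4). Cumulative: 103
Frame 8: OPEN (5+3=8). Cumulative: 111
Frame 9: OPEN (8+1=9). Cumulative: 120
Frame 10: STRIKE. Sum of all frame-10 rolls (10+10+3) = 23. Cumulative: 143

Answer: 143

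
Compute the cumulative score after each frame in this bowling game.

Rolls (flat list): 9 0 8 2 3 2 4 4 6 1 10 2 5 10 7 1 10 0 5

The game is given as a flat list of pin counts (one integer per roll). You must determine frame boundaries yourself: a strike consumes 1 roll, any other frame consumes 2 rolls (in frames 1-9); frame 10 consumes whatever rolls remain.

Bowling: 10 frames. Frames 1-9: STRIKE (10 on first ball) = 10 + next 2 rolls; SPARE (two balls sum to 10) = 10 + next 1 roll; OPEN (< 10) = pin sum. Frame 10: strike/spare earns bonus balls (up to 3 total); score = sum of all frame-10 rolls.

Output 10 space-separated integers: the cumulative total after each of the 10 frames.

Frame 1: OPEN (9+0=9). Cumulative: 9
Frame 2: SPARE (8+2=10). 10 + next roll (3) = 13. Cumulative: 22
Frame 3: OPEN (3+2=5). Cumulative: 27
Frame 4: OPEN (4+4=8). Cumulative: 35
Frame 5: OPEN (6+1=7). Cumulative: 42
Frame 6: STRIKE. 10 + next two rolls (2+5) = 17. Cumulative: 59
Frame 7: OPEN (2+5=7). Cumulative: 66
Frame 8: STRIKE. 10 + next two rolls (7+1) = 18. Cumulative: 84
Frame 9: OPEN (7+1=8). Cumulative: 92
Frame 10: STRIKE. Sum of all frame-10 rolls (10+0+5) = 15. Cumulative: 107

Answer: 9 22 27 35 42 59 66 84 92 107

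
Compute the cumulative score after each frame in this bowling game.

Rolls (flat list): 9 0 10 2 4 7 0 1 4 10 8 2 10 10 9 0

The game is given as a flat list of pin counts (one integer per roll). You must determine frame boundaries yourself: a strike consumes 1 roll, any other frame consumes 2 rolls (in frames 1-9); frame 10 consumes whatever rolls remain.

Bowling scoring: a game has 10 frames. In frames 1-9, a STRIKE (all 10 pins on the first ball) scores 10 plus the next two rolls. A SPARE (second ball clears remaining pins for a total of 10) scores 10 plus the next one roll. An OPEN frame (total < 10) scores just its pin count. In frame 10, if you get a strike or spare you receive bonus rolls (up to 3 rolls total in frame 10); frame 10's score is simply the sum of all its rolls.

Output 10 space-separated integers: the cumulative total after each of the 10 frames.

Frame 1: OPEN (9+0=9). Cumulative: 9
Frame 2: STRIKE. 10 + next two rolls (2+4) = 16. Cumulative: 25
Frame 3: OPEN (2+4=6). Cumulative: 31
Frame 4: OPEN (7+0=7). Cumulative: 38
Frame 5: OPEN (1+4=5). Cumulative: 43
Frame 6: STRIKE. 10 + next two rolls (8+2) = 20. Cumulative: 63
Frame 7: SPARE (8+2=10). 10 + next roll (10) = 20. Cumulative: 83
Frame 8: STRIKE. 10 + next two rolls (10+9) = 29. Cumulative: 112
Frame 9: STRIKE. 10 + next two rolls (9+0) = 19. Cumulative: 131
Frame 10: OPEN. Sum of all frame-10 rolls (9+0) = 9. Cumulative: 140

Answer: 9 25 31 38 43 63 83 112 131 140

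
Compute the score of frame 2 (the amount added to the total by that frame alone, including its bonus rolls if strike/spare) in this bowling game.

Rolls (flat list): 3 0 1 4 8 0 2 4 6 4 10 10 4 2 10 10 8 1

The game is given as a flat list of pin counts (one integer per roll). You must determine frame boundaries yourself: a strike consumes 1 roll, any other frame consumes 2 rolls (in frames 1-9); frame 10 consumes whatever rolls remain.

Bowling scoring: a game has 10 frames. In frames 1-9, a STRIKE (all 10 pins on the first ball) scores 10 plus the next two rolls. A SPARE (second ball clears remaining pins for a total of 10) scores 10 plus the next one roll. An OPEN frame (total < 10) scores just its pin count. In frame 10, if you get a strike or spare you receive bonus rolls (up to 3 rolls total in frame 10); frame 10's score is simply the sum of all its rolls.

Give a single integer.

Frame 1: OPEN (3+0=3). Cumulative: 3
Frame 2: OPEN (1+4=5). Cumulative: 8
Frame 3: OPEN (8+0=8). Cumulative: 16
Frame 4: OPEN (2+4=6). Cumulative: 22

Answer: 5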